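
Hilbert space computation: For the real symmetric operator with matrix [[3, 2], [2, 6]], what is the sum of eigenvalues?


For a self-adjoint (symmetric) matrix, the eigenvalues are real.
The sum of eigenvalues equals the trace of the matrix.
trace = 3 + 6 = 9

9


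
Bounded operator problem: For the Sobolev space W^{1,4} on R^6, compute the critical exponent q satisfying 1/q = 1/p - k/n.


Using the Sobolev embedding formula: 1/q = 1/p - k/n
1/q = 1/4 - 1/6 = 1/12
q = 1/(1/12) = 12

12.0000


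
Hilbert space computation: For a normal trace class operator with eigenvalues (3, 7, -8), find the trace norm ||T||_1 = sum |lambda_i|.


For a normal operator, singular values equal |eigenvalues|.
Trace norm = sum |lambda_i| = 3 + 7 + 8
= 18

18


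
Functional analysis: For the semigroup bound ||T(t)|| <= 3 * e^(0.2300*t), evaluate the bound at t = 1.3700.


||T(1.3700)|| <= 3 * exp(0.2300 * 1.3700)
= 3 * exp(0.3151)
= 3 * 1.3704
= 4.1112

4.1112


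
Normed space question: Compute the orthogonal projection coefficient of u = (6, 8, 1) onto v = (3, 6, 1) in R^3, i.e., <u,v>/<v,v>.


Computing <u,v> = 6*3 + 8*6 + 1*1 = 67
Computing <v,v> = 3^2 + 6^2 + 1^2 = 46
Projection coefficient = 67/46 = 1.4565

1.4565


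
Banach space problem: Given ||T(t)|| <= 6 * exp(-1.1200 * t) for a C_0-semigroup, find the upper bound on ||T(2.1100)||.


||T(2.1100)|| <= 6 * exp(-1.1200 * 2.1100)
= 6 * exp(-2.3632)
= 6 * 0.0941
= 0.5647

0.5647


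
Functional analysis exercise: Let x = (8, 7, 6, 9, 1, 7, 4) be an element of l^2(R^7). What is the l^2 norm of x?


The l^2 norm = (sum |x_i|^2)^(1/2)
Sum of 2th powers = 64 + 49 + 36 + 81 + 1 + 49 + 16 = 296
||x||_2 = (296)^(1/2) = 17.2047

17.2047


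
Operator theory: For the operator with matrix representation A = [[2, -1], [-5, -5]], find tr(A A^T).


trace(A * A^T) = sum of squares of all entries
= 2^2 + (-1)^2 + (-5)^2 + (-5)^2
= 4 + 1 + 25 + 25
= 55

55


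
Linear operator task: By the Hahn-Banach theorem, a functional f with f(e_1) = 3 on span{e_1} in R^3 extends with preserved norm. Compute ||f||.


The norm of f is given by ||f|| = sup_{||x||=1} |f(x)|.
On span{e_1}, ||e_1|| = 1, so ||f|| = |f(e_1)| / ||e_1||
= |3| / 1 = 3.0000

3.0000


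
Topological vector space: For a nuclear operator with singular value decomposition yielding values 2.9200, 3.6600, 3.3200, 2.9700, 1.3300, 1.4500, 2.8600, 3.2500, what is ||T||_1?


The nuclear norm is the sum of all singular values.
||T||_1 = 2.9200 + 3.6600 + 3.3200 + 2.9700 + 1.3300 + 1.4500 + 2.8600 + 3.2500
= 21.7600

21.7600


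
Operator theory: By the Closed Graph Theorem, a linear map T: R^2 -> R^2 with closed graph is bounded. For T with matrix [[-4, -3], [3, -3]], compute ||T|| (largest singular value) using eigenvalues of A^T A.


A^T A = [[25, 3], [3, 18]]
trace(A^T A) = 43, det(A^T A) = 441
discriminant = 43^2 - 4*441 = 85
Largest eigenvalue of A^T A = (trace + sqrt(disc))/2 = 26.1098
||T|| = sqrt(26.1098) = 5.1098

5.1098


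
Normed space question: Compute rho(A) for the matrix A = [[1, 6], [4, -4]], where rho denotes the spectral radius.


For a 2x2 matrix, eigenvalues satisfy lambda^2 - (trace)*lambda + det = 0
trace = 1 + -4 = -3
det = 1*-4 - 6*4 = -28
discriminant = (-3)^2 - 4*(-28) = 121
spectral radius = max |eigenvalue| = 7.0000

7.0000


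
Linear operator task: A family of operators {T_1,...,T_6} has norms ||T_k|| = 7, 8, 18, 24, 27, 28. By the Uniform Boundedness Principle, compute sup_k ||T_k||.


By the Uniform Boundedness Principle, the supremum of norms is finite.
sup_k ||T_k|| = max(7, 8, 18, 24, 27, 28) = 28

28


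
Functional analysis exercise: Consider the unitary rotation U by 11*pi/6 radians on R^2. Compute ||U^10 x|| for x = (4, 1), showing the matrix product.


U is a rotation by theta = 11*pi/6
U^10 = rotation by 10*theta = 110*pi/6 = 2*pi/6 (mod 2*pi)
cos(2*pi/6) = 0.5000, sin(2*pi/6) = 0.8660
U^10 x = (0.5000 * 4 - 0.8660 * 1, 0.8660 * 4 + 0.5000 * 1)
= (1.1340, 3.9641)
||U^10 x|| = sqrt(1.1340^2 + 3.9641^2) = sqrt(17.0000) = 4.1231

4.1231


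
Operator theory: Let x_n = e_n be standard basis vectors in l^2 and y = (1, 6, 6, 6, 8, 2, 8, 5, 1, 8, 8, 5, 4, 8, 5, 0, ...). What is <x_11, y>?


x_11 = e_11 is the standard basis vector with 1 in position 11.
<x_11, y> = y_11 = 8
As n -> infinity, <x_n, y> -> 0, confirming weak convergence of (x_n) to 0.

8


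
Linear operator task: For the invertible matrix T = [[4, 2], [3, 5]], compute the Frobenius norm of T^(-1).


det(T) = 4*5 - 2*3 = 14
T^(-1) = (1/14) * [[5, -2], [-3, 4]] = [[0.3571, -0.1429], [-0.2143, 0.2857]]
||T^(-1)||_F^2 = 0.3571^2 + (-0.1429)^2 + (-0.2143)^2 + 0.2857^2 = 0.2755
||T^(-1)||_F = sqrt(0.2755) = 0.5249

0.5249


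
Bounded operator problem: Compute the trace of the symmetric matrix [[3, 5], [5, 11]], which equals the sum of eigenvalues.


For a self-adjoint (symmetric) matrix, the eigenvalues are real.
The sum of eigenvalues equals the trace of the matrix.
trace = 3 + 11 = 14

14


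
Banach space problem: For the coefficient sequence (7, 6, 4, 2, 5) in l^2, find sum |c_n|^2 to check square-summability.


sum |c_n|^2 = 7^2 + 6^2 + 4^2 + 2^2 + 5^2
= 49 + 36 + 16 + 4 + 25
= 130

130


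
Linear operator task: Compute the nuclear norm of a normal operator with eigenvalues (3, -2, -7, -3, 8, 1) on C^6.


For a normal operator, singular values equal |eigenvalues|.
Trace norm = sum |lambda_i| = 3 + 2 + 7 + 3 + 8 + 1
= 24

24


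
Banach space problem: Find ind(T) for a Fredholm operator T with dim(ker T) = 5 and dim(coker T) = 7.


The Fredholm index is defined as ind(T) = dim(ker T) - dim(coker T)
= 5 - 7
= -2

-2


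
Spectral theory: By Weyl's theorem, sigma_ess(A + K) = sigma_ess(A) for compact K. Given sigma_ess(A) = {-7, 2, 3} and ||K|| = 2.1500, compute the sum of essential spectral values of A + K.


By Weyl's theorem, the essential spectrum is invariant under compact perturbations.
sigma_ess(A + K) = sigma_ess(A) = {-7, 2, 3}
Sum = -7 + 2 + 3 = -2

-2


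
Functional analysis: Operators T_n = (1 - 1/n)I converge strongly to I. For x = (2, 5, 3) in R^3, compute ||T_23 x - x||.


T_23 x - x = (1 - 1/23)x - x = -x/23
||x|| = sqrt(38) = 6.1644
||T_23 x - x|| = ||x||/23 = 6.1644/23 = 0.2680

0.2680


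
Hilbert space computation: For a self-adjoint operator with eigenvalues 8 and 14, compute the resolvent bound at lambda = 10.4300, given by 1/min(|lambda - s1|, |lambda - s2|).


dist(10.4300, {8, 14}) = min(|10.4300 - 8|, |10.4300 - 14|)
= min(2.4300, 3.5700) = 2.4300
Resolvent bound = 1/2.4300 = 0.4115

0.4115


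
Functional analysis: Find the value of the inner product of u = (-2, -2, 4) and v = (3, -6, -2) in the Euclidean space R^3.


Computing the standard inner product <u, v> = sum u_i * v_i
= -2*3 + -2*-6 + 4*-2
= -6 + 12 + -8
= -2

-2


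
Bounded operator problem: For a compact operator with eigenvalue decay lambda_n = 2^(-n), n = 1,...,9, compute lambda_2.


The eigenvalue formula gives lambda_2 = 1/2^2
= 1/4
= 0.2500

0.2500


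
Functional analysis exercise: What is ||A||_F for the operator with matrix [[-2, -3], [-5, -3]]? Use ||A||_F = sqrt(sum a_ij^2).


||A||_F^2 = sum a_ij^2
= (-2)^2 + (-3)^2 + (-5)^2 + (-3)^2
= 4 + 9 + 25 + 9 = 47
||A||_F = sqrt(47) = 6.8557

6.8557


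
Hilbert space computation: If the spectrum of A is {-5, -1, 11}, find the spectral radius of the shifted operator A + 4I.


Spectrum of A + 4I = {-1, 3, 15}
Spectral radius = max |lambda| over the shifted spectrum
= max(1, 3, 15) = 15

15


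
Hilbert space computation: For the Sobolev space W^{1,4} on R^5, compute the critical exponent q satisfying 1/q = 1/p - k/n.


Using the Sobolev embedding formula: 1/q = 1/p - k/n
1/q = 1/4 - 1/5 = 1/20
q = 1/(1/20) = 20

20.0000


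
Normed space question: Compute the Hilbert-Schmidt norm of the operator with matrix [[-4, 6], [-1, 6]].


The Hilbert-Schmidt norm is sqrt(sum of squares of all entries).
Sum of squares = (-4)^2 + 6^2 + (-1)^2 + 6^2
= 16 + 36 + 1 + 36 = 89
||T||_HS = sqrt(89) = 9.4340

9.4340


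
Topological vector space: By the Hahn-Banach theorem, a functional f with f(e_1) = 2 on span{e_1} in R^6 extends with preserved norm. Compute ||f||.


The norm of f is given by ||f|| = sup_{||x||=1} |f(x)|.
On span{e_1}, ||e_1|| = 1, so ||f|| = |f(e_1)| / ||e_1||
= |2| / 1 = 2.0000

2.0000


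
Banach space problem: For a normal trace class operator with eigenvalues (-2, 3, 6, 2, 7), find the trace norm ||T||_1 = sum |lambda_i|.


For a normal operator, singular values equal |eigenvalues|.
Trace norm = sum |lambda_i| = 2 + 3 + 6 + 2 + 7
= 20

20


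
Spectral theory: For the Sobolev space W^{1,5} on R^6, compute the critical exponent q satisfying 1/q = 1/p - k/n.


Using the Sobolev embedding formula: 1/q = 1/p - k/n
1/q = 1/5 - 1/6 = 1/30
q = 1/(1/30) = 30

30.0000


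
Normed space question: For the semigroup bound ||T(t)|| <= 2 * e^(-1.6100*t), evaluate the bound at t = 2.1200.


||T(2.1200)|| <= 2 * exp(-1.6100 * 2.1200)
= 2 * exp(-3.4132)
= 2 * 0.0329
= 0.0659

0.0659


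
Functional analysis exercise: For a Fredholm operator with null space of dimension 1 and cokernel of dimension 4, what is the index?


The Fredholm index is defined as ind(T) = dim(ker T) - dim(coker T)
= 1 - 4
= -3

-3


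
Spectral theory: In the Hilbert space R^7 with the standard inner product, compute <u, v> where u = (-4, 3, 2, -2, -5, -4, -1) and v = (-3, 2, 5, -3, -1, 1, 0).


Computing the standard inner product <u, v> = sum u_i * v_i
= -4*-3 + 3*2 + 2*5 + -2*-3 + -5*-1 + -4*1 + -1*0
= 12 + 6 + 10 + 6 + 5 + -4 + 0
= 35

35


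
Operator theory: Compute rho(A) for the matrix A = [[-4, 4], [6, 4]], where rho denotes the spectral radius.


For a 2x2 matrix, eigenvalues satisfy lambda^2 - (trace)*lambda + det = 0
trace = -4 + 4 = 0
det = -4*4 - 4*6 = -40
discriminant = 0^2 - 4*(-40) = 160
spectral radius = max |eigenvalue| = 6.3246

6.3246


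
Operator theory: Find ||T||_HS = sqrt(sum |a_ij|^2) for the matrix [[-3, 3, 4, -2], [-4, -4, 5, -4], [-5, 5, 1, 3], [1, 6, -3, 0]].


The Hilbert-Schmidt norm is sqrt(sum of squares of all entries).
Sum of squares = (-3)^2 + 3^2 + 4^2 + (-2)^2 + (-4)^2 + (-4)^2 + 5^2 + (-4)^2 + (-5)^2 + 5^2 + 1^2 + 3^2 + 1^2 + 6^2 + (-3)^2 + 0^2
= 9 + 9 + 16 + 4 + 16 + 16 + 25 + 16 + 25 + 25 + 1 + 9 + 1 + 36 + 9 + 0 = 217
||T||_HS = sqrt(217) = 14.7309

14.7309


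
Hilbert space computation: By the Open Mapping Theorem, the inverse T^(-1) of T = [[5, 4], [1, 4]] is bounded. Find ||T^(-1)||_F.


det(T) = 5*4 - 4*1 = 16
T^(-1) = (1/16) * [[4, -4], [-1, 5]] = [[0.2500, -0.2500], [-0.0625, 0.3125]]
||T^(-1)||_F^2 = 0.2500^2 + (-0.2500)^2 + (-0.0625)^2 + 0.3125^2 = 0.2266
||T^(-1)||_F = sqrt(0.2266) = 0.4760

0.4760


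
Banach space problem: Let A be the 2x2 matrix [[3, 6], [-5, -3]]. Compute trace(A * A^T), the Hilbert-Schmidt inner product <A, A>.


trace(A * A^T) = sum of squares of all entries
= 3^2 + 6^2 + (-5)^2 + (-3)^2
= 9 + 36 + 25 + 9
= 79

79


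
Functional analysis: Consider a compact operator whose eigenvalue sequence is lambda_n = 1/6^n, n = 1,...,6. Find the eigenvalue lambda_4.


The eigenvalue formula gives lambda_4 = 1/6^4
= 1/1296
= 7.7160e-04

7.7160e-04


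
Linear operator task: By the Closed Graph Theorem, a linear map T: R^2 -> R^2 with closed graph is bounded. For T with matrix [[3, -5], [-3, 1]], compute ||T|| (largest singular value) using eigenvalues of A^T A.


A^T A = [[18, -18], [-18, 26]]
trace(A^T A) = 44, det(A^T A) = 144
discriminant = 44^2 - 4*144 = 1360
Largest eigenvalue of A^T A = (trace + sqrt(disc))/2 = 40.4391
||T|| = sqrt(40.4391) = 6.3592

6.3592


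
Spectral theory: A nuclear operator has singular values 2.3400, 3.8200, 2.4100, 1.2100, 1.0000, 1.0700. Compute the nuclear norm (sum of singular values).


The nuclear norm is the sum of all singular values.
||T||_1 = 2.3400 + 3.8200 + 2.4100 + 1.2100 + 1.0000 + 1.0700
= 11.8500

11.8500


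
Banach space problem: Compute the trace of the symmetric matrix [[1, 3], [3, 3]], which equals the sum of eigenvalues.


For a self-adjoint (symmetric) matrix, the eigenvalues are real.
The sum of eigenvalues equals the trace of the matrix.
trace = 1 + 3 = 4

4


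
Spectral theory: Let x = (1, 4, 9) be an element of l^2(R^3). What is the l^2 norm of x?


The l^2 norm = (sum |x_i|^2)^(1/2)
Sum of 2th powers = 1 + 16 + 81 = 98
||x||_2 = (98)^(1/2) = 9.8995

9.8995


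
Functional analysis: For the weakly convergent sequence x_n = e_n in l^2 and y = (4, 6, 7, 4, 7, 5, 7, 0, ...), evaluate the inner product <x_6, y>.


x_6 = e_6 is the standard basis vector with 1 in position 6.
<x_6, y> = y_6 = 5
As n -> infinity, <x_n, y> -> 0, confirming weak convergence of (x_n) to 0.

5


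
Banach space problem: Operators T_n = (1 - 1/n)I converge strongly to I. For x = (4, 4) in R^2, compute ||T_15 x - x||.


T_15 x - x = (1 - 1/15)x - x = -x/15
||x|| = sqrt(32) = 5.6569
||T_15 x - x|| = ||x||/15 = 5.6569/15 = 0.3771

0.3771


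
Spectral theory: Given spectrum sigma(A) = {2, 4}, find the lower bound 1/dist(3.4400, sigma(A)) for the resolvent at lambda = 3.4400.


dist(3.4400, {2, 4}) = min(|3.4400 - 2|, |3.4400 - 4|)
= min(1.4400, 0.5600) = 0.5600
Resolvent bound = 1/0.5600 = 1.7857

1.7857


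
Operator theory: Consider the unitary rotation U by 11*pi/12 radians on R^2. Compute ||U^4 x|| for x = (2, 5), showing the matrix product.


U is a rotation by theta = 11*pi/12
U^4 = rotation by 4*theta = 44*pi/12 = 20*pi/12 (mod 2*pi)
cos(20*pi/12) = 0.5000, sin(20*pi/12) = -0.8660
U^4 x = (0.5000 * 2 - -0.8660 * 5, -0.8660 * 2 + 0.5000 * 5)
= (5.3301, 0.7679)
||U^4 x|| = sqrt(5.3301^2 + 0.7679^2) = sqrt(29.0000) = 5.3852

5.3852


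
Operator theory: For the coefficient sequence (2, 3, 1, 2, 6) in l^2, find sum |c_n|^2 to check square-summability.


sum |c_n|^2 = 2^2 + 3^2 + 1^2 + 2^2 + 6^2
= 4 + 9 + 1 + 4 + 36
= 54

54


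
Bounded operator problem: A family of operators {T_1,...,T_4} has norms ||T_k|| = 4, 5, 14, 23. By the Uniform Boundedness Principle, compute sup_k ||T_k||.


By the Uniform Boundedness Principle, the supremum of norms is finite.
sup_k ||T_k|| = max(4, 5, 14, 23) = 23

23


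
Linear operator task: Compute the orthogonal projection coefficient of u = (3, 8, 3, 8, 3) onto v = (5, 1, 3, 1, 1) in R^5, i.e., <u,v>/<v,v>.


Computing <u,v> = 3*5 + 8*1 + 3*3 + 8*1 + 3*1 = 43
Computing <v,v> = 5^2 + 1^2 + 3^2 + 1^2 + 1^2 = 37
Projection coefficient = 43/37 = 1.1622

1.1622


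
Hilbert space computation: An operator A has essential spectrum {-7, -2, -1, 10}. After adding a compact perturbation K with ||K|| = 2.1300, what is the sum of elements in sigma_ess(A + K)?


By Weyl's theorem, the essential spectrum is invariant under compact perturbations.
sigma_ess(A + K) = sigma_ess(A) = {-7, -2, -1, 10}
Sum = -7 + -2 + -1 + 10 = 0

0


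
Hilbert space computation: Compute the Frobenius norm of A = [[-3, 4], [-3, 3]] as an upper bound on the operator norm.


||A||_F^2 = sum a_ij^2
= (-3)^2 + 4^2 + (-3)^2 + 3^2
= 9 + 16 + 9 + 9 = 43
||A||_F = sqrt(43) = 6.5574

6.5574


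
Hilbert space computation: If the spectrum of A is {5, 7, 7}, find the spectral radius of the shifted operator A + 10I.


Spectrum of A + 10I = {15, 17, 17}
Spectral radius = max |lambda| over the shifted spectrum
= max(15, 17, 17) = 17

17


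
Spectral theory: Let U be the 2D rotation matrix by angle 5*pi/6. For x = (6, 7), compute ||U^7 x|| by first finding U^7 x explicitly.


U is a rotation by theta = 5*pi/6
U^7 = rotation by 7*theta = 35*pi/6 = 11*pi/6 (mod 2*pi)
cos(11*pi/6) = 0.8660, sin(11*pi/6) = -0.5000
U^7 x = (0.8660 * 6 - -0.5000 * 7, -0.5000 * 6 + 0.8660 * 7)
= (8.6962, 3.0622)
||U^7 x|| = sqrt(8.6962^2 + 3.0622^2) = sqrt(85.0000) = 9.2195

9.2195


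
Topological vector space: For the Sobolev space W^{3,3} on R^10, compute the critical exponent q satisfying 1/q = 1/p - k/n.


Using the Sobolev embedding formula: 1/q = 1/p - k/n
1/q = 1/3 - 3/10 = 1/30
q = 1/(1/30) = 30

30.0000


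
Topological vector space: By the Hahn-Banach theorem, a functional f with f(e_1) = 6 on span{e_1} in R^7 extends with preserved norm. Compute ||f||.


The norm of f is given by ||f|| = sup_{||x||=1} |f(x)|.
On span{e_1}, ||e_1|| = 1, so ||f|| = |f(e_1)| / ||e_1||
= |6| / 1 = 6.0000

6.0000


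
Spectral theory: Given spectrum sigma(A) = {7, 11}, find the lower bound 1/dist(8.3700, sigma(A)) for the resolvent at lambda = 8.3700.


dist(8.3700, {7, 11}) = min(|8.3700 - 7|, |8.3700 - 11|)
= min(1.3700, 2.6300) = 1.3700
Resolvent bound = 1/1.3700 = 0.7299

0.7299


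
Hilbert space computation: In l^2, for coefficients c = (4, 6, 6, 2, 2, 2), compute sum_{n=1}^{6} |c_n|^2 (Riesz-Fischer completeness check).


sum |c_n|^2 = 4^2 + 6^2 + 6^2 + 2^2 + 2^2 + 2^2
= 16 + 36 + 36 + 4 + 4 + 4
= 100

100


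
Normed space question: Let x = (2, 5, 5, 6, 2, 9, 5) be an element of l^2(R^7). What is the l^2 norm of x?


The l^2 norm = (sum |x_i|^2)^(1/2)
Sum of 2th powers = 4 + 25 + 25 + 36 + 4 + 81 + 25 = 200
||x||_2 = (200)^(1/2) = 14.1421

14.1421


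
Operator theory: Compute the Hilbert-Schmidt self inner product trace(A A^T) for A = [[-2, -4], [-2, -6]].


trace(A * A^T) = sum of squares of all entries
= (-2)^2 + (-4)^2 + (-2)^2 + (-6)^2
= 4 + 16 + 4 + 36
= 60

60


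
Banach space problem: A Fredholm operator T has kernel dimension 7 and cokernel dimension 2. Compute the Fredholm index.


The Fredholm index is defined as ind(T) = dim(ker T) - dim(coker T)
= 7 - 2
= 5

5


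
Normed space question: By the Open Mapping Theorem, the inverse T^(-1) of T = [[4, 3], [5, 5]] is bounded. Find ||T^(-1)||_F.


det(T) = 4*5 - 3*5 = 5
T^(-1) = (1/5) * [[5, -3], [-5, 4]] = [[1.0000, -0.6000], [-1.0000, 0.8000]]
||T^(-1)||_F^2 = 1.0000^2 + (-0.6000)^2 + (-1.0000)^2 + 0.8000^2 = 3.0000
||T^(-1)||_F = sqrt(3.0000) = 1.7321

1.7321


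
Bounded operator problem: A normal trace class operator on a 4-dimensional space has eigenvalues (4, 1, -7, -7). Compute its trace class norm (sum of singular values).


For a normal operator, singular values equal |eigenvalues|.
Trace norm = sum |lambda_i| = 4 + 1 + 7 + 7
= 19

19


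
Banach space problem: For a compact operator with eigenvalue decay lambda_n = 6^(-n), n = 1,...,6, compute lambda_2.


The eigenvalue formula gives lambda_2 = 1/6^2
= 1/36
= 0.0278

0.0278


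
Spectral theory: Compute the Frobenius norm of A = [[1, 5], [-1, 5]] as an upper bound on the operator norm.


||A||_F^2 = sum a_ij^2
= 1^2 + 5^2 + (-1)^2 + 5^2
= 1 + 25 + 1 + 25 = 52
||A||_F = sqrt(52) = 7.2111

7.2111


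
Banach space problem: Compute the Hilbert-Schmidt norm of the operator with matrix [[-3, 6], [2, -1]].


The Hilbert-Schmidt norm is sqrt(sum of squares of all entries).
Sum of squares = (-3)^2 + 6^2 + 2^2 + (-1)^2
= 9 + 36 + 4 + 1 = 50
||T||_HS = sqrt(50) = 7.0711

7.0711


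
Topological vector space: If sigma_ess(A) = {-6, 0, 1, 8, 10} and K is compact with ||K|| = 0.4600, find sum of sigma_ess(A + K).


By Weyl's theorem, the essential spectrum is invariant under compact perturbations.
sigma_ess(A + K) = sigma_ess(A) = {-6, 0, 1, 8, 10}
Sum = -6 + 0 + 1 + 8 + 10 = 13

13


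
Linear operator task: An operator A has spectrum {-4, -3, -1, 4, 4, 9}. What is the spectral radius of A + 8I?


Spectrum of A + 8I = {4, 5, 7, 12, 12, 17}
Spectral radius = max |lambda| over the shifted spectrum
= max(4, 5, 7, 12, 12, 17) = 17

17


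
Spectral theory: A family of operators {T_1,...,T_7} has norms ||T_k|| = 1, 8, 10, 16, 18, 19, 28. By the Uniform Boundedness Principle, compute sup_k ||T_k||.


By the Uniform Boundedness Principle, the supremum of norms is finite.
sup_k ||T_k|| = max(1, 8, 10, 16, 18, 19, 28) = 28

28


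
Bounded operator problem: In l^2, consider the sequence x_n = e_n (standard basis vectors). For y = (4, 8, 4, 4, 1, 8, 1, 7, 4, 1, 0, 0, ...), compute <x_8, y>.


x_8 = e_8 is the standard basis vector with 1 in position 8.
<x_8, y> = y_8 = 7
As n -> infinity, <x_n, y> -> 0, confirming weak convergence of (x_n) to 0.

7


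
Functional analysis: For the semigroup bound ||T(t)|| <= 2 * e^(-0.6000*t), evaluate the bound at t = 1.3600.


||T(1.3600)|| <= 2 * exp(-0.6000 * 1.3600)
= 2 * exp(-0.8160)
= 2 * 0.4422
= 0.8844

0.8844


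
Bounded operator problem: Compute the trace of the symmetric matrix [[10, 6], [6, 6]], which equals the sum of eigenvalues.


For a self-adjoint (symmetric) matrix, the eigenvalues are real.
The sum of eigenvalues equals the trace of the matrix.
trace = 10 + 6 = 16

16


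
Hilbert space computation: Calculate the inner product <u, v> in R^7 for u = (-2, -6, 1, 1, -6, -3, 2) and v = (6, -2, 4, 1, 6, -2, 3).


Computing the standard inner product <u, v> = sum u_i * v_i
= -2*6 + -6*-2 + 1*4 + 1*1 + -6*6 + -3*-2 + 2*3
= -12 + 12 + 4 + 1 + -36 + 6 + 6
= -19

-19


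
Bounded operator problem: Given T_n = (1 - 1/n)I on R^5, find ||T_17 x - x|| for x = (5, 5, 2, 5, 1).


T_17 x - x = (1 - 1/17)x - x = -x/17
||x|| = sqrt(80) = 8.9443
||T_17 x - x|| = ||x||/17 = 8.9443/17 = 0.5261

0.5261


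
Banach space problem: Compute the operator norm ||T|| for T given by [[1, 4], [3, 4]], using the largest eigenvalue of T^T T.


A^T A = [[10, 16], [16, 32]]
trace(A^T A) = 42, det(A^T A) = 64
discriminant = 42^2 - 4*64 = 1508
Largest eigenvalue of A^T A = (trace + sqrt(disc))/2 = 40.4165
||T|| = sqrt(40.4165) = 6.3574

6.3574


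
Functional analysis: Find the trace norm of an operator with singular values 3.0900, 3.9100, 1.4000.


The nuclear norm is the sum of all singular values.
||T||_1 = 3.0900 + 3.9100 + 1.4000
= 8.4000

8.4000


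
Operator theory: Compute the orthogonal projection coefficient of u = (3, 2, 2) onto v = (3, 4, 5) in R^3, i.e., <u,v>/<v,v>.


Computing <u,v> = 3*3 + 2*4 + 2*5 = 27
Computing <v,v> = 3^2 + 4^2 + 5^2 = 50
Projection coefficient = 27/50 = 0.5400

0.5400


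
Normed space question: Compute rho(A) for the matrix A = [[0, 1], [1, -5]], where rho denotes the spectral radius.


For a 2x2 matrix, eigenvalues satisfy lambda^2 - (trace)*lambda + det = 0
trace = 0 + -5 = -5
det = 0*-5 - 1*1 = -1
discriminant = (-5)^2 - 4*(-1) = 29
spectral radius = max |eigenvalue| = 5.1926

5.1926


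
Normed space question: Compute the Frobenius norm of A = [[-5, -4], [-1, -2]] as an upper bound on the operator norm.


||A||_F^2 = sum a_ij^2
= (-5)^2 + (-4)^2 + (-1)^2 + (-2)^2
= 25 + 16 + 1 + 4 = 46
||A||_F = sqrt(46) = 6.7823

6.7823


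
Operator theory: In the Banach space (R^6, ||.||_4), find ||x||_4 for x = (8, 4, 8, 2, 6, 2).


The l^4 norm = (sum |x_i|^4)^(1/4)
Sum of 4th powers = 4096 + 256 + 4096 + 16 + 1296 + 16 = 9776
||x||_4 = (9776)^(1/4) = 9.9435

9.9435


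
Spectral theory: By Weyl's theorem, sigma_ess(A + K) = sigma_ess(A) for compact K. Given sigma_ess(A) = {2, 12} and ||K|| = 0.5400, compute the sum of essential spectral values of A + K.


By Weyl's theorem, the essential spectrum is invariant under compact perturbations.
sigma_ess(A + K) = sigma_ess(A) = {2, 12}
Sum = 2 + 12 = 14

14


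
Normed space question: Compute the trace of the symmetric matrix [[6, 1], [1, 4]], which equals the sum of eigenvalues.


For a self-adjoint (symmetric) matrix, the eigenvalues are real.
The sum of eigenvalues equals the trace of the matrix.
trace = 6 + 4 = 10

10


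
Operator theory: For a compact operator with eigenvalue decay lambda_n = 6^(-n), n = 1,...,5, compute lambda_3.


The eigenvalue formula gives lambda_3 = 1/6^3
= 1/216
= 0.0046

0.0046


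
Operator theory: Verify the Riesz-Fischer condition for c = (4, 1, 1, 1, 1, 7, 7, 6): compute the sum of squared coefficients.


sum |c_n|^2 = 4^2 + 1^2 + 1^2 + 1^2 + 1^2 + 7^2 + 7^2 + 6^2
= 16 + 1 + 1 + 1 + 1 + 49 + 49 + 36
= 154

154


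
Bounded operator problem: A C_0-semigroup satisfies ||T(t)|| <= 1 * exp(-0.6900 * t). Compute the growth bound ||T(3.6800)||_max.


||T(3.6800)|| <= 1 * exp(-0.6900 * 3.6800)
= 1 * exp(-2.5392)
= 1 * 0.0789
= 0.0789

0.0789


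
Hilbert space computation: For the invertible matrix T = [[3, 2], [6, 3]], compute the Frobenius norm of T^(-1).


det(T) = 3*3 - 2*6 = -3
T^(-1) = (1/-3) * [[3, -2], [-6, 3]] = [[-1.0000, 0.6667], [2.0000, -1.0000]]
||T^(-1)||_F^2 = (-1.0000)^2 + 0.6667^2 + 2.0000^2 + (-1.0000)^2 = 6.4444
||T^(-1)||_F = sqrt(6.4444) = 2.5386

2.5386


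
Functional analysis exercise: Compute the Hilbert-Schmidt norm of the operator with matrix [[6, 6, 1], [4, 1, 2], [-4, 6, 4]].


The Hilbert-Schmidt norm is sqrt(sum of squares of all entries).
Sum of squares = 6^2 + 6^2 + 1^2 + 4^2 + 1^2 + 2^2 + (-4)^2 + 6^2 + 4^2
= 36 + 36 + 1 + 16 + 1 + 4 + 16 + 36 + 16 = 162
||T||_HS = sqrt(162) = 12.7279

12.7279


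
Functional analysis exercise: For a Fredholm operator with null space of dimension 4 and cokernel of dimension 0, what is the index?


The Fredholm index is defined as ind(T) = dim(ker T) - dim(coker T)
= 4 - 0
= 4

4


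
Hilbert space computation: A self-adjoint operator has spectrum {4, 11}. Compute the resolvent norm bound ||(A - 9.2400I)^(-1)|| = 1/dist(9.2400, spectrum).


dist(9.2400, {4, 11}) = min(|9.2400 - 4|, |9.2400 - 11|)
= min(5.2400, 1.7600) = 1.7600
Resolvent bound = 1/1.7600 = 0.5682

0.5682


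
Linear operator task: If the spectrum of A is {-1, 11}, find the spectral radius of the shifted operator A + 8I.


Spectrum of A + 8I = {7, 19}
Spectral radius = max |lambda| over the shifted spectrum
= max(7, 19) = 19

19


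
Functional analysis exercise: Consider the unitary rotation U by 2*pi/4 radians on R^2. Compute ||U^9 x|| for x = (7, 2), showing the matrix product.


U is a rotation by theta = 2*pi/4
U^9 = rotation by 9*theta = 18*pi/4 = 2*pi/4 (mod 2*pi)
cos(2*pi/4) = 0.0000, sin(2*pi/4) = 1.0000
U^9 x = (0.0000 * 7 - 1.0000 * 2, 1.0000 * 7 + 0.0000 * 2)
= (-2.0000, 7.0000)
||U^9 x|| = sqrt((-2.0000)^2 + 7.0000^2) = sqrt(53.0000) = 7.2801

7.2801


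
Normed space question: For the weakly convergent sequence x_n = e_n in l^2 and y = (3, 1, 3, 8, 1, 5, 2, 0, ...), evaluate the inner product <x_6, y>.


x_6 = e_6 is the standard basis vector with 1 in position 6.
<x_6, y> = y_6 = 5
As n -> infinity, <x_n, y> -> 0, confirming weak convergence of (x_n) to 0.

5


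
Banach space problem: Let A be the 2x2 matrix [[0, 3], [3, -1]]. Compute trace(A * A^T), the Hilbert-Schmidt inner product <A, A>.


trace(A * A^T) = sum of squares of all entries
= 0^2 + 3^2 + 3^2 + (-1)^2
= 0 + 9 + 9 + 1
= 19

19


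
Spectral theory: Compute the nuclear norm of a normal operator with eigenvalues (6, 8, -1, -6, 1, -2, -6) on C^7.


For a normal operator, singular values equal |eigenvalues|.
Trace norm = sum |lambda_i| = 6 + 8 + 1 + 6 + 1 + 2 + 6
= 30

30


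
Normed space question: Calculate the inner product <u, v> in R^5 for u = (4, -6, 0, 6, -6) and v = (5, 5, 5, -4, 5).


Computing the standard inner product <u, v> = sum u_i * v_i
= 4*5 + -6*5 + 0*5 + 6*-4 + -6*5
= 20 + -30 + 0 + -24 + -30
= -64

-64


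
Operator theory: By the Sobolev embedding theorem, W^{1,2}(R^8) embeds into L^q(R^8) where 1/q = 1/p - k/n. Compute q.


Using the Sobolev embedding formula: 1/q = 1/p - k/n
1/q = 1/2 - 1/8 = 3/8
q = 1/(3/8) = 8/3 = 2.6667

2.6667


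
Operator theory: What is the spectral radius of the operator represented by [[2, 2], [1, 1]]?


For a 2x2 matrix, eigenvalues satisfy lambda^2 - (trace)*lambda + det = 0
trace = 2 + 1 = 3
det = 2*1 - 2*1 = 0
discriminant = 3^2 - 4*(0) = 9
spectral radius = max |eigenvalue| = 3.0000

3.0000


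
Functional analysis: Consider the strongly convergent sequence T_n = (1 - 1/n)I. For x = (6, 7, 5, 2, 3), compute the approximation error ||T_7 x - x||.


T_7 x - x = (1 - 1/7)x - x = -x/7
||x|| = sqrt(123) = 11.0905
||T_7 x - x|| = ||x||/7 = 11.0905/7 = 1.5844

1.5844


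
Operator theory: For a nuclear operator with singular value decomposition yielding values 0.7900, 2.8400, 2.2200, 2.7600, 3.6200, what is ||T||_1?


The nuclear norm is the sum of all singular values.
||T||_1 = 0.7900 + 2.8400 + 2.2200 + 2.7600 + 3.6200
= 12.2300

12.2300


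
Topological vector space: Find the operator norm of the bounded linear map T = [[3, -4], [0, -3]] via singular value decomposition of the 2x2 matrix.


A^T A = [[9, -12], [-12, 25]]
trace(A^T A) = 34, det(A^T A) = 81
discriminant = 34^2 - 4*81 = 832
Largest eigenvalue of A^T A = (trace + sqrt(disc))/2 = 31.4222
||T|| = sqrt(31.4222) = 5.6056

5.6056


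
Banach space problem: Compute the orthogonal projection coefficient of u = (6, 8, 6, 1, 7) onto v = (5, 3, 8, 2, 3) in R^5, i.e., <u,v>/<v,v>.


Computing <u,v> = 6*5 + 8*3 + 6*8 + 1*2 + 7*3 = 125
Computing <v,v> = 5^2 + 3^2 + 8^2 + 2^2 + 3^2 = 111
Projection coefficient = 125/111 = 1.1261

1.1261


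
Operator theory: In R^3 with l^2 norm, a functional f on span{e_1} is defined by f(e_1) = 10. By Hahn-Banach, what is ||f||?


The norm of f is given by ||f|| = sup_{||x||=1} |f(x)|.
On span{e_1}, ||e_1|| = 1, so ||f|| = |f(e_1)| / ||e_1||
= |10| / 1 = 10.0000

10.0000


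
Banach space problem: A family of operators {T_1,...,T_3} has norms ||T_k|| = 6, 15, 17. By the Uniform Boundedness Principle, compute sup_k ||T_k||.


By the Uniform Boundedness Principle, the supremum of norms is finite.
sup_k ||T_k|| = max(6, 15, 17) = 17

17


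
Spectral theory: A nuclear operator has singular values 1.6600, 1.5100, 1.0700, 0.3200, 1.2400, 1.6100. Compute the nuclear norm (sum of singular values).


The nuclear norm is the sum of all singular values.
||T||_1 = 1.6600 + 1.5100 + 1.0700 + 0.3200 + 1.2400 + 1.6100
= 7.4100

7.4100


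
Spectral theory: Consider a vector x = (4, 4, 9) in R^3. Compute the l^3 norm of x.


The l^3 norm = (sum |x_i|^3)^(1/3)
Sum of 3th powers = 64 + 64 + 729 = 857
||x||_3 = (857)^(1/3) = 9.4986

9.4986


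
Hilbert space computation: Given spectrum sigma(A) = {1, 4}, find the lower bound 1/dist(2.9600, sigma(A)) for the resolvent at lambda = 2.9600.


dist(2.9600, {1, 4}) = min(|2.9600 - 1|, |2.9600 - 4|)
= min(1.9600, 1.0400) = 1.0400
Resolvent bound = 1/1.0400 = 0.9615

0.9615


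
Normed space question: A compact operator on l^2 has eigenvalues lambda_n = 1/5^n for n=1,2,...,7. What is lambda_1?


The eigenvalue formula gives lambda_1 = 1/5^1
= 1/5
= 0.2000

0.2000


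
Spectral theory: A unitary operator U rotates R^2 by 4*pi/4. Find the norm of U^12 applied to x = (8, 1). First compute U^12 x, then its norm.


U is a rotation by theta = 4*pi/4
U^12 = rotation by 12*theta = 48*pi/4 = 0*pi/4 (mod 2*pi)
cos(0*pi/4) = 1.0000, sin(0*pi/4) = 0.0000
U^12 x = (1.0000 * 8 - 0.0000 * 1, 0.0000 * 8 + 1.0000 * 1)
= (8.0000, 1.0000)
||U^12 x|| = sqrt(8.0000^2 + 1.0000^2) = sqrt(65.0000) = 8.0623

8.0623


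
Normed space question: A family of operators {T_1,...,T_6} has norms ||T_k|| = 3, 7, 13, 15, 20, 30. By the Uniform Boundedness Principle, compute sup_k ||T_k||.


By the Uniform Boundedness Principle, the supremum of norms is finite.
sup_k ||T_k|| = max(3, 7, 13, 15, 20, 30) = 30

30


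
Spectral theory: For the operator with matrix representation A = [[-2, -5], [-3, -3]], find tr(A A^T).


trace(A * A^T) = sum of squares of all entries
= (-2)^2 + (-5)^2 + (-3)^2 + (-3)^2
= 4 + 25 + 9 + 9
= 47

47


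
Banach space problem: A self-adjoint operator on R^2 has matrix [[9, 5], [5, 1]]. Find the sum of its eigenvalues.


For a self-adjoint (symmetric) matrix, the eigenvalues are real.
The sum of eigenvalues equals the trace of the matrix.
trace = 9 + 1 = 10

10


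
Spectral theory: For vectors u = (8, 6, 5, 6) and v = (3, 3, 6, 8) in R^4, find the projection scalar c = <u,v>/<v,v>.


Computing <u,v> = 8*3 + 6*3 + 5*6 + 6*8 = 120
Computing <v,v> = 3^2 + 3^2 + 6^2 + 8^2 = 118
Projection coefficient = 120/118 = 1.0169

1.0169


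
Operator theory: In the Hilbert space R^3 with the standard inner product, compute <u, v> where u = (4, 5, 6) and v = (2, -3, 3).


Computing the standard inner product <u, v> = sum u_i * v_i
= 4*2 + 5*-3 + 6*3
= 8 + -15 + 18
= 11

11


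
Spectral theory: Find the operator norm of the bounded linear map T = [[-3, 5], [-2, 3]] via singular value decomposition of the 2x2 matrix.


A^T A = [[13, -21], [-21, 34]]
trace(A^T A) = 47, det(A^T A) = 1
discriminant = 47^2 - 4*1 = 2205
Largest eigenvalue of A^T A = (trace + sqrt(disc))/2 = 46.9787
||T|| = sqrt(46.9787) = 6.8541

6.8541


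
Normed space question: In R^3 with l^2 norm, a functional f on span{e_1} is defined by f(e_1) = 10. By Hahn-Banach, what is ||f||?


The norm of f is given by ||f|| = sup_{||x||=1} |f(x)|.
On span{e_1}, ||e_1|| = 1, so ||f|| = |f(e_1)| / ||e_1||
= |10| / 1 = 10.0000

10.0000


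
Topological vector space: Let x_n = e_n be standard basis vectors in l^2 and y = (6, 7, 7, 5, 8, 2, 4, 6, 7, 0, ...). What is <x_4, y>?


x_4 = e_4 is the standard basis vector with 1 in position 4.
<x_4, y> = y_4 = 5
As n -> infinity, <x_n, y> -> 0, confirming weak convergence of (x_n) to 0.

5


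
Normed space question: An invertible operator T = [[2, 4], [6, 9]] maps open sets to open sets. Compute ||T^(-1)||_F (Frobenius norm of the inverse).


det(T) = 2*9 - 4*6 = -6
T^(-1) = (1/-6) * [[9, -4], [-6, 2]] = [[-1.5000, 0.6667], [1.0000, -0.3333]]
||T^(-1)||_F^2 = (-1.5000)^2 + 0.6667^2 + 1.0000^2 + (-0.3333)^2 = 3.8056
||T^(-1)||_F = sqrt(3.8056) = 1.9508

1.9508


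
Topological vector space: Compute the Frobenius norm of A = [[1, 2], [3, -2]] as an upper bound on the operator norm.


||A||_F^2 = sum a_ij^2
= 1^2 + 2^2 + 3^2 + (-2)^2
= 1 + 4 + 9 + 4 = 18
||A||_F = sqrt(18) = 4.2426

4.2426


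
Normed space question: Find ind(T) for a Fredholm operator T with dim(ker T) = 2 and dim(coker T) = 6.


The Fredholm index is defined as ind(T) = dim(ker T) - dim(coker T)
= 2 - 6
= -4

-4


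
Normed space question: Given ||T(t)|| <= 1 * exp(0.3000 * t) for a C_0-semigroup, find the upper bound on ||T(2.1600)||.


||T(2.1600)|| <= 1 * exp(0.3000 * 2.1600)
= 1 * exp(0.6480)
= 1 * 1.9117
= 1.9117

1.9117


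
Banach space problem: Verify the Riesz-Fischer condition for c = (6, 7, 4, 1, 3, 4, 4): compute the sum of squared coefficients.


sum |c_n|^2 = 6^2 + 7^2 + 4^2 + 1^2 + 3^2 + 4^2 + 4^2
= 36 + 49 + 16 + 1 + 9 + 16 + 16
= 143

143


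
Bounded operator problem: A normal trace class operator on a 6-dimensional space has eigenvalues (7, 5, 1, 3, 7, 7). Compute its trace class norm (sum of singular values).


For a normal operator, singular values equal |eigenvalues|.
Trace norm = sum |lambda_i| = 7 + 5 + 1 + 3 + 7 + 7
= 30

30


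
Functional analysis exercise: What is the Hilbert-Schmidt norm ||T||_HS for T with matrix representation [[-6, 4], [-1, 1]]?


The Hilbert-Schmidt norm is sqrt(sum of squares of all entries).
Sum of squares = (-6)^2 + 4^2 + (-1)^2 + 1^2
= 36 + 16 + 1 + 1 = 54
||T||_HS = sqrt(54) = 7.3485

7.3485


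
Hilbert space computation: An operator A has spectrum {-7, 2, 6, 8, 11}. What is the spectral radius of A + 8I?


Spectrum of A + 8I = {1, 10, 14, 16, 19}
Spectral radius = max |lambda| over the shifted spectrum
= max(1, 10, 14, 16, 19) = 19

19


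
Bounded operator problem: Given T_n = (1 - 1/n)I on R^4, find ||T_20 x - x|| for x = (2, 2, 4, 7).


T_20 x - x = (1 - 1/20)x - x = -x/20
||x|| = sqrt(73) = 8.5440
||T_20 x - x|| = ||x||/20 = 8.5440/20 = 0.4272

0.4272


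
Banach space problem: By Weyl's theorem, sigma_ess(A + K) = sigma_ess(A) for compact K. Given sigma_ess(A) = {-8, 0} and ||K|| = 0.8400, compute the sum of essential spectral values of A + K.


By Weyl's theorem, the essential spectrum is invariant under compact perturbations.
sigma_ess(A + K) = sigma_ess(A) = {-8, 0}
Sum = -8 + 0 = -8

-8


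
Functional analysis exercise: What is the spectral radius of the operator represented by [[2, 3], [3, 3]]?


For a 2x2 matrix, eigenvalues satisfy lambda^2 - (trace)*lambda + det = 0
trace = 2 + 3 = 5
det = 2*3 - 3*3 = -3
discriminant = 5^2 - 4*(-3) = 37
spectral radius = max |eigenvalue| = 5.5414

5.5414


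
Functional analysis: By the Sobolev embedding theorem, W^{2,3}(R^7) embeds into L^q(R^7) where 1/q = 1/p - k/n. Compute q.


Using the Sobolev embedding formula: 1/q = 1/p - k/n
1/q = 1/3 - 2/7 = 1/21
q = 1/(1/21) = 21

21.0000


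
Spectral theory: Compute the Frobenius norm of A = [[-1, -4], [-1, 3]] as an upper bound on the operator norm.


||A||_F^2 = sum a_ij^2
= (-1)^2 + (-4)^2 + (-1)^2 + 3^2
= 1 + 16 + 1 + 9 = 27
||A||_F = sqrt(27) = 5.1962

5.1962


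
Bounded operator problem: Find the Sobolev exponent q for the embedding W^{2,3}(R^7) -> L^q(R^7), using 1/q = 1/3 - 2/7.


Using the Sobolev embedding formula: 1/q = 1/p - k/n
1/q = 1/3 - 2/7 = 1/21
q = 1/(1/21) = 21

21.0000


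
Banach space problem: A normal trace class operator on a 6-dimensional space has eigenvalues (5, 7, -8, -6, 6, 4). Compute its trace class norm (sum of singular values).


For a normal operator, singular values equal |eigenvalues|.
Trace norm = sum |lambda_i| = 5 + 7 + 8 + 6 + 6 + 4
= 36

36


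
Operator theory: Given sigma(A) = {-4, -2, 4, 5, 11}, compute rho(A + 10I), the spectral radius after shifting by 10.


Spectrum of A + 10I = {6, 8, 14, 15, 21}
Spectral radius = max |lambda| over the shifted spectrum
= max(6, 8, 14, 15, 21) = 21

21


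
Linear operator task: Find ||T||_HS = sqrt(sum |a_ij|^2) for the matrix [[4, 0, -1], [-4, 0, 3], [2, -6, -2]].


The Hilbert-Schmidt norm is sqrt(sum of squares of all entries).
Sum of squares = 4^2 + 0^2 + (-1)^2 + (-4)^2 + 0^2 + 3^2 + 2^2 + (-6)^2 + (-2)^2
= 16 + 0 + 1 + 16 + 0 + 9 + 4 + 36 + 4 = 86
||T||_HS = sqrt(86) = 9.2736

9.2736


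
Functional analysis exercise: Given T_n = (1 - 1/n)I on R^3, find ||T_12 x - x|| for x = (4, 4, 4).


T_12 x - x = (1 - 1/12)x - x = -x/12
||x|| = sqrt(48) = 6.9282
||T_12 x - x|| = ||x||/12 = 6.9282/12 = 0.5774

0.5774


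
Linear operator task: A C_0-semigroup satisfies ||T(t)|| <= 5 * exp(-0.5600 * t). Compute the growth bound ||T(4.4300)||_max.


||T(4.4300)|| <= 5 * exp(-0.5600 * 4.4300)
= 5 * exp(-2.4808)
= 5 * 0.0837
= 0.4184

0.4184


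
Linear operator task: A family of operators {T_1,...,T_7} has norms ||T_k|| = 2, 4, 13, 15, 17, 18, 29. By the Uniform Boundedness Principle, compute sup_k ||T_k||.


By the Uniform Boundedness Principle, the supremum of norms is finite.
sup_k ||T_k|| = max(2, 4, 13, 15, 17, 18, 29) = 29

29


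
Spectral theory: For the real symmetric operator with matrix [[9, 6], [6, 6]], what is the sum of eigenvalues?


For a self-adjoint (symmetric) matrix, the eigenvalues are real.
The sum of eigenvalues equals the trace of the matrix.
trace = 9 + 6 = 15

15


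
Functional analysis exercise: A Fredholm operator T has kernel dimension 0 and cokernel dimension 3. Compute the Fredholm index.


The Fredholm index is defined as ind(T) = dim(ker T) - dim(coker T)
= 0 - 3
= -3

-3


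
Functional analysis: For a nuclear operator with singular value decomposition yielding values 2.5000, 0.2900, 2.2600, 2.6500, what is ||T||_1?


The nuclear norm is the sum of all singular values.
||T||_1 = 2.5000 + 0.2900 + 2.2600 + 2.6500
= 7.7000

7.7000


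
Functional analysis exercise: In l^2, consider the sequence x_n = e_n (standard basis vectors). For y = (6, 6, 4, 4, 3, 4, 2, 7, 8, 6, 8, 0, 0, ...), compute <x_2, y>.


x_2 = e_2 is the standard basis vector with 1 in position 2.
<x_2, y> = y_2 = 6
As n -> infinity, <x_n, y> -> 0, confirming weak convergence of (x_n) to 0.

6


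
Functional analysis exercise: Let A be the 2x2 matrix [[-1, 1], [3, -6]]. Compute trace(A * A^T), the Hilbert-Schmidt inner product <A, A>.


trace(A * A^T) = sum of squares of all entries
= (-1)^2 + 1^2 + 3^2 + (-6)^2
= 1 + 1 + 9 + 36
= 47

47
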